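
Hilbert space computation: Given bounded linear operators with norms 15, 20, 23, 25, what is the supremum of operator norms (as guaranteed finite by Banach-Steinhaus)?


By the Uniform Boundedness Principle, the supremum of norms is finite.
sup_k ||T_k|| = max(15, 20, 23, 25) = 25

25


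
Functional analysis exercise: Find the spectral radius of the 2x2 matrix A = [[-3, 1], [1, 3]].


For a 2x2 matrix, eigenvalues satisfy lambda^2 - (trace)*lambda + det = 0
trace = -3 + 3 = 0
det = -3*3 - 1*1 = -10
discriminant = 0^2 - 4*(-10) = 40
spectral radius = max |eigenvalue| = 3.1623

3.1623


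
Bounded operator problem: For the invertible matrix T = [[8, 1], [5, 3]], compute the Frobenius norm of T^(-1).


det(T) = 8*3 - 1*5 = 19
T^(-1) = (1/19) * [[3, -1], [-5, 8]] = [[0.1579, -0.0526], [-0.2632, 0.4211]]
||T^(-1)||_F^2 = 0.1579^2 + (-0.0526)^2 + (-0.2632)^2 + 0.4211^2 = 0.2742
||T^(-1)||_F = sqrt(0.2742) = 0.5237

0.5237


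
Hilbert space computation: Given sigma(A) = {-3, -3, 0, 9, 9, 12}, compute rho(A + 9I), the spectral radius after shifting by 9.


Spectrum of A + 9I = {6, 6, 9, 18, 18, 21}
Spectral radius = max |lambda| over the shifted spectrum
= max(6, 6, 9, 18, 18, 21) = 21

21


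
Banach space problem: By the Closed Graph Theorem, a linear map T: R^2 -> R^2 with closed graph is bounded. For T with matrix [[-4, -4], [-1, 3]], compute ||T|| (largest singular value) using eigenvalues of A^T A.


A^T A = [[17, 13], [13, 25]]
trace(A^T A) = 42, det(A^T A) = 256
discriminant = 42^2 - 4*256 = 740
Largest eigenvalue of A^T A = (trace + sqrt(disc))/2 = 34.6015
||T|| = sqrt(34.6015) = 5.8823

5.8823


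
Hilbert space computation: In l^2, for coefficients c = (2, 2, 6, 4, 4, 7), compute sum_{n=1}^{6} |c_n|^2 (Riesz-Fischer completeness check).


sum |c_n|^2 = 2^2 + 2^2 + 6^2 + 4^2 + 4^2 + 7^2
= 4 + 4 + 36 + 16 + 16 + 49
= 125

125


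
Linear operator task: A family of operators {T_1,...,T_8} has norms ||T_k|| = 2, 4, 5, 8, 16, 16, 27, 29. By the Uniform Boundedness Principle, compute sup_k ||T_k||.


By the Uniform Boundedness Principle, the supremum of norms is finite.
sup_k ||T_k|| = max(2, 4, 5, 8, 16, 16, 27, 29) = 29

29


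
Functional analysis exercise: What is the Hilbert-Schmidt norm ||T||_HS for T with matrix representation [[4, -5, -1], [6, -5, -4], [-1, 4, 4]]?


The Hilbert-Schmidt norm is sqrt(sum of squares of all entries).
Sum of squares = 4^2 + (-5)^2 + (-1)^2 + 6^2 + (-5)^2 + (-4)^2 + (-1)^2 + 4^2 + 4^2
= 16 + 25 + 1 + 36 + 25 + 16 + 1 + 16 + 16 = 152
||T||_HS = sqrt(152) = 12.3288

12.3288


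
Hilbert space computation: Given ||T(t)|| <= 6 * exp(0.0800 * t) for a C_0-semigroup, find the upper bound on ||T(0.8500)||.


||T(0.8500)|| <= 6 * exp(0.0800 * 0.8500)
= 6 * exp(0.0680)
= 6 * 1.0704
= 6.4222

6.4222


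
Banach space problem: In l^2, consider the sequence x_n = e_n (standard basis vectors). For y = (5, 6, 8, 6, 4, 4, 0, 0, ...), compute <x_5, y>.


x_5 = e_5 is the standard basis vector with 1 in position 5.
<x_5, y> = y_5 = 4
As n -> infinity, <x_n, y> -> 0, confirming weak convergence of (x_n) to 0.

4


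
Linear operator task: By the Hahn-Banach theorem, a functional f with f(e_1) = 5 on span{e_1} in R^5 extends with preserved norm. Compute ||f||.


The norm of f is given by ||f|| = sup_{||x||=1} |f(x)|.
On span{e_1}, ||e_1|| = 1, so ||f|| = |f(e_1)| / ||e_1||
= |5| / 1 = 5.0000

5.0000


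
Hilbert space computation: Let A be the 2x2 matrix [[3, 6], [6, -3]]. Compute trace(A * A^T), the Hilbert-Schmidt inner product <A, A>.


trace(A * A^T) = sum of squares of all entries
= 3^2 + 6^2 + 6^2 + (-3)^2
= 9 + 36 + 36 + 9
= 90

90


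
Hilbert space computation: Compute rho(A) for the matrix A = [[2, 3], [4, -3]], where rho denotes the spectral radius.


For a 2x2 matrix, eigenvalues satisfy lambda^2 - (trace)*lambda + det = 0
trace = 2 + -3 = -1
det = 2*-3 - 3*4 = -18
discriminant = (-1)^2 - 4*(-18) = 73
spectral radius = max |eigenvalue| = 4.7720

4.7720


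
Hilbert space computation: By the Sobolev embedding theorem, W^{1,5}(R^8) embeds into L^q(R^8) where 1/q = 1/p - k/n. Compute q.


Using the Sobolev embedding formula: 1/q = 1/p - k/n
1/q = 1/5 - 1/8 = 3/40
q = 1/(3/40) = 40/3 = 13.3333

13.3333


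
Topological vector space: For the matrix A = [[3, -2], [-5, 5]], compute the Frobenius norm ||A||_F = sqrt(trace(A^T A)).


||A||_F^2 = sum a_ij^2
= 3^2 + (-2)^2 + (-5)^2 + 5^2
= 9 + 4 + 25 + 25 = 63
||A||_F = sqrt(63) = 7.9373

7.9373


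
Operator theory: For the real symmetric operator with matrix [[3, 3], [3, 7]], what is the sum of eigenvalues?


For a self-adjoint (symmetric) matrix, the eigenvalues are real.
The sum of eigenvalues equals the trace of the matrix.
trace = 3 + 7 = 10

10


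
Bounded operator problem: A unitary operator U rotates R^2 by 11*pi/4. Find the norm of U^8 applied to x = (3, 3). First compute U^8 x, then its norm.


U is a rotation by theta = 11*pi/4
U^8 = rotation by 8*theta = 88*pi/4 = 0*pi/4 (mod 2*pi)
cos(0*pi/4) = 1.0000, sin(0*pi/4) = 0.0000
U^8 x = (1.0000 * 3 - 0.0000 * 3, 0.0000 * 3 + 1.0000 * 3)
= (3.0000, 3.0000)
||U^8 x|| = sqrt(3.0000^2 + 3.0000^2) = sqrt(18.0000) = 4.2426

4.2426


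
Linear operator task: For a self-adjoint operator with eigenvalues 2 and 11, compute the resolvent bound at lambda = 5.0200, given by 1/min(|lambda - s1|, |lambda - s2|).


dist(5.0200, {2, 11}) = min(|5.0200 - 2|, |5.0200 - 11|)
= min(3.0200, 5.9800) = 3.0200
Resolvent bound = 1/3.0200 = 0.3311

0.3311


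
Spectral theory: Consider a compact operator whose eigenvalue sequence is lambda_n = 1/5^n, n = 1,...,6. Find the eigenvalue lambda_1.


The eigenvalue formula gives lambda_1 = 1/5^1
= 1/5
= 0.2000

0.2000


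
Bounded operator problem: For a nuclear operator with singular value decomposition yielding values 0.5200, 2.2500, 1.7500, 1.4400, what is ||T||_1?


The nuclear norm is the sum of all singular values.
||T||_1 = 0.5200 + 2.2500 + 1.7500 + 1.4400
= 5.9600

5.9600


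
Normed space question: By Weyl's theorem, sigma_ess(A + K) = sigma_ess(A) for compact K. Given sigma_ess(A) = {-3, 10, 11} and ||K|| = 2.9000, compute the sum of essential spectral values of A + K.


By Weyl's theorem, the essential spectrum is invariant under compact perturbations.
sigma_ess(A + K) = sigma_ess(A) = {-3, 10, 11}
Sum = -3 + 10 + 11 = 18

18


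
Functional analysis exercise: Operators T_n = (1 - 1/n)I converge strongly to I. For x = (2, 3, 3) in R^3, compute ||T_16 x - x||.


T_16 x - x = (1 - 1/16)x - x = -x/16
||x|| = sqrt(22) = 4.6904
||T_16 x - x|| = ||x||/16 = 4.6904/16 = 0.2932

0.2932


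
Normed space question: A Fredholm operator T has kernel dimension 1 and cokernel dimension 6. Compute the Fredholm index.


The Fredholm index is defined as ind(T) = dim(ker T) - dim(coker T)
= 1 - 6
= -5

-5


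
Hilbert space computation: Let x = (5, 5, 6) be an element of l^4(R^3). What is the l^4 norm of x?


The l^4 norm = (sum |x_i|^4)^(1/4)
Sum of 4th powers = 625 + 625 + 1296 = 2546
||x||_4 = (2546)^(1/4) = 7.1034

7.1034


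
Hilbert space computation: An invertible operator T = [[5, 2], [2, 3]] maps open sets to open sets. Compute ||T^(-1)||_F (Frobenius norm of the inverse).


det(T) = 5*3 - 2*2 = 11
T^(-1) = (1/11) * [[3, -2], [-2, 5]] = [[0.2727, -0.1818], [-0.1818, 0.4545]]
||T^(-1)||_F^2 = 0.2727^2 + (-0.1818)^2 + (-0.1818)^2 + 0.4545^2 = 0.3471
||T^(-1)||_F = sqrt(0.3471) = 0.5892

0.5892


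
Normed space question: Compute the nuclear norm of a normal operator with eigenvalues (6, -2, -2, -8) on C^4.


For a normal operator, singular values equal |eigenvalues|.
Trace norm = sum |lambda_i| = 6 + 2 + 2 + 8
= 18

18


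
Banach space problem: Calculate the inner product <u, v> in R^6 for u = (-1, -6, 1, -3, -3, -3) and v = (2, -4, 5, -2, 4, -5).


Computing the standard inner product <u, v> = sum u_i * v_i
= -1*2 + -6*-4 + 1*5 + -3*-2 + -3*4 + -3*-5
= -2 + 24 + 5 + 6 + -12 + 15
= 36

36


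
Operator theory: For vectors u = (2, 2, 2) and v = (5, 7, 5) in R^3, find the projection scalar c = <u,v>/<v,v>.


Computing <u,v> = 2*5 + 2*7 + 2*5 = 34
Computing <v,v> = 5^2 + 7^2 + 5^2 = 99
Projection coefficient = 34/99 = 0.3434

0.3434


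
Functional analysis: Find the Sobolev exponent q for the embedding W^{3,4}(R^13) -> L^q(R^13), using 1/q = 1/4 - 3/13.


Using the Sobolev embedding formula: 1/q = 1/p - k/n
1/q = 1/4 - 3/13 = 1/52
q = 1/(1/52) = 52

52.0000


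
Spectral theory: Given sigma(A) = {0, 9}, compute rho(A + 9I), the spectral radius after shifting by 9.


Spectrum of A + 9I = {9, 18}
Spectral radius = max |lambda| over the shifted spectrum
= max(9, 18) = 18

18


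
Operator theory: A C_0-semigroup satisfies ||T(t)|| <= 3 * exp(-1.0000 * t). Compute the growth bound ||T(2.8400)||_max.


||T(2.8400)|| <= 3 * exp(-1.0000 * 2.8400)
= 3 * exp(-2.8400)
= 3 * 0.0584
= 0.1753

0.1753


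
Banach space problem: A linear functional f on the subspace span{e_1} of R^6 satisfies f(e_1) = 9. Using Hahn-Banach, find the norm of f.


The norm of f is given by ||f|| = sup_{||x||=1} |f(x)|.
On span{e_1}, ||e_1|| = 1, so ||f|| = |f(e_1)| / ||e_1||
= |9| / 1 = 9.0000

9.0000


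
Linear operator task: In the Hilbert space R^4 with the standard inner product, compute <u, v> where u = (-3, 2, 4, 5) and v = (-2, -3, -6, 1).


Computing the standard inner product <u, v> = sum u_i * v_i
= -3*-2 + 2*-3 + 4*-6 + 5*1
= 6 + -6 + -24 + 5
= -19

-19


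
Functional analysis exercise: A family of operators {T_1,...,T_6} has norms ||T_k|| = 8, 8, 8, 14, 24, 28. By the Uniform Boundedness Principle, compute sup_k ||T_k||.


By the Uniform Boundedness Principle, the supremum of norms is finite.
sup_k ||T_k|| = max(8, 8, 8, 14, 24, 28) = 28

28


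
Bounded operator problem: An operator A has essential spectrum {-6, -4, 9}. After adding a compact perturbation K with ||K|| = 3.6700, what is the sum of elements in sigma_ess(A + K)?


By Weyl's theorem, the essential spectrum is invariant under compact perturbations.
sigma_ess(A + K) = sigma_ess(A) = {-6, -4, 9}
Sum = -6 + -4 + 9 = -1

-1


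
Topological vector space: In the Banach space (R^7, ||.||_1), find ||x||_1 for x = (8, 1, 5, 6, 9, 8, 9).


The l^1 norm equals the sum of absolute values of all components.
||x||_1 = 8 + 1 + 5 + 6 + 9 + 8 + 9
= 46

46.0000


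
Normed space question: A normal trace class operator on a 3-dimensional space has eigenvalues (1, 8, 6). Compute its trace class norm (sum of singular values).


For a normal operator, singular values equal |eigenvalues|.
Trace norm = sum |lambda_i| = 1 + 8 + 6
= 15

15


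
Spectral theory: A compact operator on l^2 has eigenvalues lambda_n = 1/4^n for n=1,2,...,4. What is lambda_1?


The eigenvalue formula gives lambda_1 = 1/4^1
= 1/4
= 0.2500

0.2500


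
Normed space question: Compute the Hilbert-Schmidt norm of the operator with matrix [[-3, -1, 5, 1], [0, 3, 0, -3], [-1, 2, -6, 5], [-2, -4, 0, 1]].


The Hilbert-Schmidt norm is sqrt(sum of squares of all entries).
Sum of squares = (-3)^2 + (-1)^2 + 5^2 + 1^2 + 0^2 + 3^2 + 0^2 + (-3)^2 + (-1)^2 + 2^2 + (-6)^2 + 5^2 + (-2)^2 + (-4)^2 + 0^2 + 1^2
= 9 + 1 + 25 + 1 + 0 + 9 + 0 + 9 + 1 + 4 + 36 + 25 + 4 + 16 + 0 + 1 = 141
||T||_HS = sqrt(141) = 11.8743

11.8743


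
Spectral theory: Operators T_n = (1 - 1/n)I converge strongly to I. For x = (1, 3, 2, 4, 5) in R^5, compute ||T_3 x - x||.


T_3 x - x = (1 - 1/3)x - x = -x/3
||x|| = sqrt(55) = 7.4162
||T_3 x - x|| = ||x||/3 = 7.4162/3 = 2.4721

2.4721


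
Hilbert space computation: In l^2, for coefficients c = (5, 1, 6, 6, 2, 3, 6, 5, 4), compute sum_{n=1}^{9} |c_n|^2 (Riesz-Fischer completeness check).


sum |c_n|^2 = 5^2 + 1^2 + 6^2 + 6^2 + 2^2 + 3^2 + 6^2 + 5^2 + 4^2
= 25 + 1 + 36 + 36 + 4 + 9 + 36 + 25 + 16
= 188

188


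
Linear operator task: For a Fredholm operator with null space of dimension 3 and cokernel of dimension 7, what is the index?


The Fredholm index is defined as ind(T) = dim(ker T) - dim(coker T)
= 3 - 7
= -4

-4


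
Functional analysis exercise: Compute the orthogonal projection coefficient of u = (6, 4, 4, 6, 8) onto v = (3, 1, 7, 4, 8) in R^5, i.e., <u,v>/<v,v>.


Computing <u,v> = 6*3 + 4*1 + 4*7 + 6*4 + 8*8 = 138
Computing <v,v> = 3^2 + 1^2 + 7^2 + 4^2 + 8^2 = 139
Projection coefficient = 138/139 = 0.9928

0.9928


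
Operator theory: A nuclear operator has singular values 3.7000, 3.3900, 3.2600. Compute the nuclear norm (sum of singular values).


The nuclear norm is the sum of all singular values.
||T||_1 = 3.7000 + 3.3900 + 3.2600
= 10.3500

10.3500


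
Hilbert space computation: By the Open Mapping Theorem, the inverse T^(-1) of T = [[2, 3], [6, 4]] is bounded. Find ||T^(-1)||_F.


det(T) = 2*4 - 3*6 = -10
T^(-1) = (1/-10) * [[4, -3], [-6, 2]] = [[-0.4000, 0.3000], [0.6000, -0.2000]]
||T^(-1)||_F^2 = (-0.4000)^2 + 0.3000^2 + 0.6000^2 + (-0.2000)^2 = 0.6500
||T^(-1)||_F = sqrt(0.6500) = 0.8062

0.8062


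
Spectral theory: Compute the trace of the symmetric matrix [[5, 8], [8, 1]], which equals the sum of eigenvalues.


For a self-adjoint (symmetric) matrix, the eigenvalues are real.
The sum of eigenvalues equals the trace of the matrix.
trace = 5 + 1 = 6

6


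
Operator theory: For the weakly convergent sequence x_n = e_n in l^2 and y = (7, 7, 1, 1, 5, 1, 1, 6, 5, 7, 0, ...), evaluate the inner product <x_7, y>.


x_7 = e_7 is the standard basis vector with 1 in position 7.
<x_7, y> = y_7 = 1
As n -> infinity, <x_n, y> -> 0, confirming weak convergence of (x_n) to 0.

1


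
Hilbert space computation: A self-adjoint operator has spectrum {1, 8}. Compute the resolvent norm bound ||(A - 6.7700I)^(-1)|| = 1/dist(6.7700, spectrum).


dist(6.7700, {1, 8}) = min(|6.7700 - 1|, |6.7700 - 8|)
= min(5.7700, 1.2300) = 1.2300
Resolvent bound = 1/1.2300 = 0.8130

0.8130


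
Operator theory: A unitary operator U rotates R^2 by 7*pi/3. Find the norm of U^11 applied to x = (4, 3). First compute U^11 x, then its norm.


U is a rotation by theta = 7*pi/3
U^11 = rotation by 11*theta = 77*pi/3 = 5*pi/3 (mod 2*pi)
cos(5*pi/3) = 0.5000, sin(5*pi/3) = -0.8660
U^11 x = (0.5000 * 4 - -0.8660 * 3, -0.8660 * 4 + 0.5000 * 3)
= (4.5981, -1.9641)
||U^11 x|| = sqrt(4.5981^2 + (-1.9641)^2) = sqrt(25.0000) = 5.0000

5.0000


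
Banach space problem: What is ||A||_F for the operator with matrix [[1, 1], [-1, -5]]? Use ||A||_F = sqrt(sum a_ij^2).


||A||_F^2 = sum a_ij^2
= 1^2 + 1^2 + (-1)^2 + (-5)^2
= 1 + 1 + 1 + 25 = 28
||A||_F = sqrt(28) = 5.2915

5.2915


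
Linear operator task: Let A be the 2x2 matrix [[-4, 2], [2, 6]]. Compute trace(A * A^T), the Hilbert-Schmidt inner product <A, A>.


trace(A * A^T) = sum of squares of all entries
= (-4)^2 + 2^2 + 2^2 + 6^2
= 16 + 4 + 4 + 36
= 60

60


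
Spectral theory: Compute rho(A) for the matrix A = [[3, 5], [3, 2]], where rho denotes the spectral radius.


For a 2x2 matrix, eigenvalues satisfy lambda^2 - (trace)*lambda + det = 0
trace = 3 + 2 = 5
det = 3*2 - 5*3 = -9
discriminant = 5^2 - 4*(-9) = 61
spectral radius = max |eigenvalue| = 6.4051

6.4051


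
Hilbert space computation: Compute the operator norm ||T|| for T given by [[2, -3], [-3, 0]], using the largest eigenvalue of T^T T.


A^T A = [[13, -6], [-6, 9]]
trace(A^T A) = 22, det(A^T A) = 81
discriminant = 22^2 - 4*81 = 160
Largest eigenvalue of A^T A = (trace + sqrt(disc))/2 = 17.3246
||T|| = sqrt(17.3246) = 4.1623

4.1623


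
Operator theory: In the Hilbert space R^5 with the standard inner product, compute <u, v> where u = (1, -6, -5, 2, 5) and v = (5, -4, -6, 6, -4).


Computing the standard inner product <u, v> = sum u_i * v_i
= 1*5 + -6*-4 + -5*-6 + 2*6 + 5*-4
= 5 + 24 + 30 + 12 + -20
= 51

51


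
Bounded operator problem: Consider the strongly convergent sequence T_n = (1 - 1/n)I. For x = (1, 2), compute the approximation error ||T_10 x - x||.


T_10 x - x = (1 - 1/10)x - x = -x/10
||x|| = sqrt(5) = 2.2361
||T_10 x - x|| = ||x||/10 = 2.2361/10 = 0.2236

0.2236


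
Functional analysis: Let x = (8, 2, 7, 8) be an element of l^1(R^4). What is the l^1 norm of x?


The l^1 norm equals the sum of absolute values of all components.
||x||_1 = 8 + 2 + 7 + 8
= 25

25.0000


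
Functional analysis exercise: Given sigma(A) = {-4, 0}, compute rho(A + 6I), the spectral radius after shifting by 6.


Spectrum of A + 6I = {2, 6}
Spectral radius = max |lambda| over the shifted spectrum
= max(2, 6) = 6

6


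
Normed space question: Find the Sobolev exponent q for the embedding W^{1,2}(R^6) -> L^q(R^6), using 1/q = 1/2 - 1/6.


Using the Sobolev embedding formula: 1/q = 1/p - k/n
1/q = 1/2 - 1/6 = 1/3
q = 1/(1/3) = 3

3.0000


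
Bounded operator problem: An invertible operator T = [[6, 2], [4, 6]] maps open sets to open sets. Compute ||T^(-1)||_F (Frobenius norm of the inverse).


det(T) = 6*6 - 2*4 = 28
T^(-1) = (1/28) * [[6, -2], [-4, 6]] = [[0.2143, -0.0714], [-0.1429, 0.2143]]
||T^(-1)||_F^2 = 0.2143^2 + (-0.0714)^2 + (-0.1429)^2 + 0.2143^2 = 0.1173
||T^(-1)||_F = sqrt(0.1173) = 0.3426

0.3426


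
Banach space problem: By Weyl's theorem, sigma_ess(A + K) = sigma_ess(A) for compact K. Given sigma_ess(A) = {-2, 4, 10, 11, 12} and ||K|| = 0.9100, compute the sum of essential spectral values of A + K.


By Weyl's theorem, the essential spectrum is invariant under compact perturbations.
sigma_ess(A + K) = sigma_ess(A) = {-2, 4, 10, 11, 12}
Sum = -2 + 4 + 10 + 11 + 12 = 35

35


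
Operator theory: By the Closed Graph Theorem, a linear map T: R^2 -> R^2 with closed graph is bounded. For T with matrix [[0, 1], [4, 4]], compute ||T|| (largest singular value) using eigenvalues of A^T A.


A^T A = [[16, 16], [16, 17]]
trace(A^T A) = 33, det(A^T A) = 16
discriminant = 33^2 - 4*16 = 1025
Largest eigenvalue of A^T A = (trace + sqrt(disc))/2 = 32.5078
||T|| = sqrt(32.5078) = 5.7016

5.7016


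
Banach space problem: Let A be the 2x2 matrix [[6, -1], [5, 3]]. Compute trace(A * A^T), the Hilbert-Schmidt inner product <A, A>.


trace(A * A^T) = sum of squares of all entries
= 6^2 + (-1)^2 + 5^2 + 3^2
= 36 + 1 + 25 + 9
= 71

71


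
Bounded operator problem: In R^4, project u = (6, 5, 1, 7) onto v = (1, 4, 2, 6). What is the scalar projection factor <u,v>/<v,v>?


Computing <u,v> = 6*1 + 5*4 + 1*2 + 7*6 = 70
Computing <v,v> = 1^2 + 4^2 + 2^2 + 6^2 = 57
Projection coefficient = 70/57 = 1.2281

1.2281


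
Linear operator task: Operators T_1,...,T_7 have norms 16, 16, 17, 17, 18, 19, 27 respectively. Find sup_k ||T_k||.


By the Uniform Boundedness Principle, the supremum of norms is finite.
sup_k ||T_k|| = max(16, 16, 17, 17, 18, 19, 27) = 27

27


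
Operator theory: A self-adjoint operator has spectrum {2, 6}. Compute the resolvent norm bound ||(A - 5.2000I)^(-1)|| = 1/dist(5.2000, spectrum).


dist(5.2000, {2, 6}) = min(|5.2000 - 2|, |5.2000 - 6|)
= min(3.2000, 0.8000) = 0.8000
Resolvent bound = 1/0.8000 = 1.2500

1.2500


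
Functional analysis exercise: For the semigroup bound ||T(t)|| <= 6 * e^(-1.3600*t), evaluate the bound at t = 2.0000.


||T(2.0000)|| <= 6 * exp(-1.3600 * 2.0000)
= 6 * exp(-2.7200)
= 6 * 0.0659
= 0.3952

0.3952


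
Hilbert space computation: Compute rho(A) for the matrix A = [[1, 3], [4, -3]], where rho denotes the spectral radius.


For a 2x2 matrix, eigenvalues satisfy lambda^2 - (trace)*lambda + det = 0
trace = 1 + -3 = -2
det = 1*-3 - 3*4 = -15
discriminant = (-2)^2 - 4*(-15) = 64
spectral radius = max |eigenvalue| = 5.0000

5.0000


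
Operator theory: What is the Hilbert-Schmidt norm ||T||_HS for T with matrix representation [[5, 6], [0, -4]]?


The Hilbert-Schmidt norm is sqrt(sum of squares of all entries).
Sum of squares = 5^2 + 6^2 + 0^2 + (-4)^2
= 25 + 36 + 0 + 16 = 77
||T||_HS = sqrt(77) = 8.7750

8.7750


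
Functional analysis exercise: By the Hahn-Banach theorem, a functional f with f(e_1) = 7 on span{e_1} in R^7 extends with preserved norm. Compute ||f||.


The norm of f is given by ||f|| = sup_{||x||=1} |f(x)|.
On span{e_1}, ||e_1|| = 1, so ||f|| = |f(e_1)| / ||e_1||
= |7| / 1 = 7.0000

7.0000


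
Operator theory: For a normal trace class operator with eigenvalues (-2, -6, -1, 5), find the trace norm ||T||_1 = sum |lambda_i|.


For a normal operator, singular values equal |eigenvalues|.
Trace norm = sum |lambda_i| = 2 + 6 + 1 + 5
= 14

14


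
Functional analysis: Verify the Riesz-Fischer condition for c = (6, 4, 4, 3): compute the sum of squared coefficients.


sum |c_n|^2 = 6^2 + 4^2 + 4^2 + 3^2
= 36 + 16 + 16 + 9
= 77

77


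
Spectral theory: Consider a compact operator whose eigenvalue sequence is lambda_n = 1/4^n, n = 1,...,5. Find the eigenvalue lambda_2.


The eigenvalue formula gives lambda_2 = 1/4^2
= 1/16
= 0.0625

0.0625


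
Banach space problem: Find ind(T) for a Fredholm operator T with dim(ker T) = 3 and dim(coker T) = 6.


The Fredholm index is defined as ind(T) = dim(ker T) - dim(coker T)
= 3 - 6
= -3

-3


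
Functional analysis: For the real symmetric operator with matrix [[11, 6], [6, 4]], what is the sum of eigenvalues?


For a self-adjoint (symmetric) matrix, the eigenvalues are real.
The sum of eigenvalues equals the trace of the matrix.
trace = 11 + 4 = 15

15


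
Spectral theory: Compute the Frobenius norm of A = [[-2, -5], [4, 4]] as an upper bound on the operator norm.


||A||_F^2 = sum a_ij^2
= (-2)^2 + (-5)^2 + 4^2 + 4^2
= 4 + 25 + 16 + 16 = 61
||A||_F = sqrt(61) = 7.8102

7.8102


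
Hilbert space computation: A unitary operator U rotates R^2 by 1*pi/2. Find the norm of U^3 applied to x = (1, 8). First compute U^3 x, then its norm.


U is a rotation by theta = 1*pi/2
U^3 = rotation by 3*theta = 3*pi/2
cos(3*pi/2) = 0.0000, sin(3*pi/2) = -1.0000
U^3 x = (0.0000 * 1 - -1.0000 * 8, -1.0000 * 1 + 0.0000 * 8)
= (8.0000, -1.0000)
||U^3 x|| = sqrt(8.0000^2 + (-1.0000)^2) = sqrt(65.0000) = 8.0623

8.0623


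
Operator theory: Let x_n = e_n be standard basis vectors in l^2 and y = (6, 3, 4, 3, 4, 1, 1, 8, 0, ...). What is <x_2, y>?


x_2 = e_2 is the standard basis vector with 1 in position 2.
<x_2, y> = y_2 = 3
As n -> infinity, <x_n, y> -> 0, confirming weak convergence of (x_n) to 0.

3


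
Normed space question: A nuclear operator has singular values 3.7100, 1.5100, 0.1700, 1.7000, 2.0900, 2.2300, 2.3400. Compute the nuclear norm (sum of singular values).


The nuclear norm is the sum of all singular values.
||T||_1 = 3.7100 + 1.5100 + 0.1700 + 1.7000 + 2.0900 + 2.2300 + 2.3400
= 13.7500

13.7500


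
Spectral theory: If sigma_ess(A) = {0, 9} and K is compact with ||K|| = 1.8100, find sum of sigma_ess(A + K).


By Weyl's theorem, the essential spectrum is invariant under compact perturbations.
sigma_ess(A + K) = sigma_ess(A) = {0, 9}
Sum = 0 + 9 = 9

9


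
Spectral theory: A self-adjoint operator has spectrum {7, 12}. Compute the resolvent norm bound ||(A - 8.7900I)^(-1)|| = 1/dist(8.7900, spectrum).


dist(8.7900, {7, 12}) = min(|8.7900 - 7|, |8.7900 - 12|)
= min(1.7900, 3.2100) = 1.7900
Resolvent bound = 1/1.7900 = 0.5587

0.5587


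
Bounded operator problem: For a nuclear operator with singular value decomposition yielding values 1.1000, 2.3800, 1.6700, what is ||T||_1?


The nuclear norm is the sum of all singular values.
||T||_1 = 1.1000 + 2.3800 + 1.6700
= 5.1500

5.1500


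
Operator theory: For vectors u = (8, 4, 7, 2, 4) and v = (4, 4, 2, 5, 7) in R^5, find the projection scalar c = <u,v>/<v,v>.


Computing <u,v> = 8*4 + 4*4 + 7*2 + 2*5 + 4*7 = 100
Computing <v,v> = 4^2 + 4^2 + 2^2 + 5^2 + 7^2 = 110
Projection coefficient = 100/110 = 0.9091

0.9091


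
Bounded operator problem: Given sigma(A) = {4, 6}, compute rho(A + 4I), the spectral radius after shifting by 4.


Spectrum of A + 4I = {8, 10}
Spectral radius = max |lambda| over the shifted spectrum
= max(8, 10) = 10

10


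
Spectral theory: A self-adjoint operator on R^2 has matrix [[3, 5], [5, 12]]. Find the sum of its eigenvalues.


For a self-adjoint (symmetric) matrix, the eigenvalues are real.
The sum of eigenvalues equals the trace of the matrix.
trace = 3 + 12 = 15

15


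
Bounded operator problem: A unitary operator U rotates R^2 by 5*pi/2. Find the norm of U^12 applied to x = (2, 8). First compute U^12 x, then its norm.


U is a rotation by theta = 5*pi/2
U^12 = rotation by 12*theta = 60*pi/2 = 0*pi/2 (mod 2*pi)
cos(0*pi/2) = 1.0000, sin(0*pi/2) = 0.0000
U^12 x = (1.0000 * 2 - 0.0000 * 8, 0.0000 * 2 + 1.0000 * 8)
= (2.0000, 8.0000)
||U^12 x|| = sqrt(2.0000^2 + 8.0000^2) = sqrt(68.0000) = 8.2462

8.2462


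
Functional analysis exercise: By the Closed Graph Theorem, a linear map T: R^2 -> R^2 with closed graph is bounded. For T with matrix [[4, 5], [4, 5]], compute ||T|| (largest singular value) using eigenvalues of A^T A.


A^T A = [[32, 40], [40, 50]]
trace(A^T A) = 82, det(A^T A) = 0
discriminant = 82^2 - 4*0 = 6724
Largest eigenvalue of A^T A = (trace + sqrt(disc))/2 = 82.0000
||T|| = sqrt(82.0000) = 9.0554

9.0554


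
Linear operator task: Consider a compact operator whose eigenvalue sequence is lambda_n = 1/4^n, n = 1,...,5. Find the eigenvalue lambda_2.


The eigenvalue formula gives lambda_2 = 1/4^2
= 1/16
= 0.0625

0.0625


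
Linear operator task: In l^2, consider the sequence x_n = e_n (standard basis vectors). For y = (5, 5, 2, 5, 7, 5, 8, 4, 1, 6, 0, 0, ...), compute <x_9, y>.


x_9 = e_9 is the standard basis vector with 1 in position 9.
<x_9, y> = y_9 = 1
As n -> infinity, <x_n, y> -> 0, confirming weak convergence of (x_n) to 0.

1


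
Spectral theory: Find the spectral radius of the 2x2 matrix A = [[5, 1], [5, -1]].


For a 2x2 matrix, eigenvalues satisfy lambda^2 - (trace)*lambda + det = 0
trace = 5 + -1 = 4
det = 5*-1 - 1*5 = -10
discriminant = 4^2 - 4*(-10) = 56
spectral radius = max |eigenvalue| = 5.7417

5.7417


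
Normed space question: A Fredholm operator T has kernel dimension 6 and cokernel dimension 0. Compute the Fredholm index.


The Fredholm index is defined as ind(T) = dim(ker T) - dim(coker T)
= 6 - 0
= 6

6


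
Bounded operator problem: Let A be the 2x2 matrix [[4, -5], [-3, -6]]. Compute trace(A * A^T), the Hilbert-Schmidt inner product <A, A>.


trace(A * A^T) = sum of squares of all entries
= 4^2 + (-5)^2 + (-3)^2 + (-6)^2
= 16 + 25 + 9 + 36
= 86

86


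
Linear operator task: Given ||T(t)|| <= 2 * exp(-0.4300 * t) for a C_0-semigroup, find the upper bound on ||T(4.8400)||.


||T(4.8400)|| <= 2 * exp(-0.4300 * 4.8400)
= 2 * exp(-2.0812)
= 2 * 0.1248
= 0.2496

0.2496


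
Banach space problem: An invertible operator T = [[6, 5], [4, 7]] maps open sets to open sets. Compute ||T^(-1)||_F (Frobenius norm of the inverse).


det(T) = 6*7 - 5*4 = 22
T^(-1) = (1/22) * [[7, -5], [-4, 6]] = [[0.3182, -0.2273], [-0.1818, 0.2727]]
||T^(-1)||_F^2 = 0.3182^2 + (-0.2273)^2 + (-0.1818)^2 + 0.2727^2 = 0.2603
||T^(-1)||_F = sqrt(0.2603) = 0.5102

0.5102


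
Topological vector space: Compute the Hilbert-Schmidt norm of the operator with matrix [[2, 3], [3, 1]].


The Hilbert-Schmidt norm is sqrt(sum of squares of all entries).
Sum of squares = 2^2 + 3^2 + 3^2 + 1^2
= 4 + 9 + 9 + 1 = 23
||T||_HS = sqrt(23) = 4.7958

4.7958


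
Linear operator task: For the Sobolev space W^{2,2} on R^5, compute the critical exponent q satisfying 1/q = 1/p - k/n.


Using the Sobolev embedding formula: 1/q = 1/p - k/n
1/q = 1/2 - 2/5 = 1/10
q = 1/(1/10) = 10

10.0000


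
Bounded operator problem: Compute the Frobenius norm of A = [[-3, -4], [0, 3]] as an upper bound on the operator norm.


||A||_F^2 = sum a_ij^2
= (-3)^2 + (-4)^2 + 0^2 + 3^2
= 9 + 16 + 0 + 9 = 34
||A||_F = sqrt(34) = 5.8310

5.8310


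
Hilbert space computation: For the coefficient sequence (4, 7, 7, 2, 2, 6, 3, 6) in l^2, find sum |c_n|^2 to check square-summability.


sum |c_n|^2 = 4^2 + 7^2 + 7^2 + 2^2 + 2^2 + 6^2 + 3^2 + 6^2
= 16 + 49 + 49 + 4 + 4 + 36 + 9 + 36
= 203

203


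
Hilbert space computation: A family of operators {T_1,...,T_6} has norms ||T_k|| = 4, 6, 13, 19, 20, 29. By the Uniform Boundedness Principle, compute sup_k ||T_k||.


By the Uniform Boundedness Principle, the supremum of norms is finite.
sup_k ||T_k|| = max(4, 6, 13, 19, 20, 29) = 29

29


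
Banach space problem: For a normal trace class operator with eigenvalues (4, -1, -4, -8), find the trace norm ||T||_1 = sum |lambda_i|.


For a normal operator, singular values equal |eigenvalues|.
Trace norm = sum |lambda_i| = 4 + 1 + 4 + 8
= 17

17


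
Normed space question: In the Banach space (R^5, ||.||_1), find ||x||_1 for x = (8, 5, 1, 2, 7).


The l^1 norm equals the sum of absolute values of all components.
||x||_1 = 8 + 5 + 1 + 2 + 7
= 23

23.0000


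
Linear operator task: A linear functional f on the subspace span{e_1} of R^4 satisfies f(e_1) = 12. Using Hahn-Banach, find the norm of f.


The norm of f is given by ||f|| = sup_{||x||=1} |f(x)|.
On span{e_1}, ||e_1|| = 1, so ||f|| = |f(e_1)| / ||e_1||
= |12| / 1 = 12.0000

12.0000


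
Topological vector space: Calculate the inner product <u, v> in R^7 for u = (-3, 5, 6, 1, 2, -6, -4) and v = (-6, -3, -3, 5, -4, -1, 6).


Computing the standard inner product <u, v> = sum u_i * v_i
= -3*-6 + 5*-3 + 6*-3 + 1*5 + 2*-4 + -6*-1 + -4*6
= 18 + -15 + -18 + 5 + -8 + 6 + -24
= -36

-36


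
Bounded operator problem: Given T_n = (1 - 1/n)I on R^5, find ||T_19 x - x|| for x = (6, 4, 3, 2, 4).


T_19 x - x = (1 - 1/19)x - x = -x/19
||x|| = sqrt(81) = 9.0000
||T_19 x - x|| = ||x||/19 = 9.0000/19 = 0.4737

0.4737


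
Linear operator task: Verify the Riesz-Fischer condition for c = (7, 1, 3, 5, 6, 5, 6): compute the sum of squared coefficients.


sum |c_n|^2 = 7^2 + 1^2 + 3^2 + 5^2 + 6^2 + 5^2 + 6^2
= 49 + 1 + 9 + 25 + 36 + 25 + 36
= 181

181


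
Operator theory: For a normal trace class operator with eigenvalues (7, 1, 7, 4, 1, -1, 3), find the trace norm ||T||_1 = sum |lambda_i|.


For a normal operator, singular values equal |eigenvalues|.
Trace norm = sum |lambda_i| = 7 + 1 + 7 + 4 + 1 + 1 + 3
= 24

24


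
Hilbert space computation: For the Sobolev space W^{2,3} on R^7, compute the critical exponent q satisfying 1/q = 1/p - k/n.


Using the Sobolev embedding formula: 1/q = 1/p - k/n
1/q = 1/3 - 2/7 = 1/21
q = 1/(1/21) = 21

21.0000


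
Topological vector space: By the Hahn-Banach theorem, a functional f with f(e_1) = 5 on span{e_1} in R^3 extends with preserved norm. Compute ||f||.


The norm of f is given by ||f|| = sup_{||x||=1} |f(x)|.
On span{e_1}, ||e_1|| = 1, so ||f|| = |f(e_1)| / ||e_1||
= |5| / 1 = 5.0000

5.0000


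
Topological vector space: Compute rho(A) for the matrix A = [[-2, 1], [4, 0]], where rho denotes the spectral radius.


For a 2x2 matrix, eigenvalues satisfy lambda^2 - (trace)*lambda + det = 0
trace = -2 + 0 = -2
det = -2*0 - 1*4 = -4
discriminant = (-2)^2 - 4*(-4) = 20
spectral radius = max |eigenvalue| = 3.2361

3.2361


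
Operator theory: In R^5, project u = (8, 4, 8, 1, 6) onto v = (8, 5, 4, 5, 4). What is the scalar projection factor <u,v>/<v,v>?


Computing <u,v> = 8*8 + 4*5 + 8*4 + 1*5 + 6*4 = 145
Computing <v,v> = 8^2 + 5^2 + 4^2 + 5^2 + 4^2 = 146
Projection coefficient = 145/146 = 0.9932

0.9932


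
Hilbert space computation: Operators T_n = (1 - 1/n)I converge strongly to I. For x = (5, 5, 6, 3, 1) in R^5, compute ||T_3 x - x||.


T_3 x - x = (1 - 1/3)x - x = -x/3
||x|| = sqrt(96) = 9.7980
||T_3 x - x|| = ||x||/3 = 9.7980/3 = 3.2660

3.2660


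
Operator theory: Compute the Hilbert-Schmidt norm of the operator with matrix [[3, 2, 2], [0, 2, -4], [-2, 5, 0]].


The Hilbert-Schmidt norm is sqrt(sum of squares of all entries).
Sum of squares = 3^2 + 2^2 + 2^2 + 0^2 + 2^2 + (-4)^2 + (-2)^2 + 5^2 + 0^2
= 9 + 4 + 4 + 0 + 4 + 16 + 4 + 25 + 0 = 66
||T||_HS = sqrt(66) = 8.1240

8.1240


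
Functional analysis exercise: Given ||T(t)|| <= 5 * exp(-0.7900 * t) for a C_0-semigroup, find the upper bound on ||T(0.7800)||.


||T(0.7800)|| <= 5 * exp(-0.7900 * 0.7800)
= 5 * exp(-0.6162)
= 5 * 0.5400
= 2.7000

2.7000


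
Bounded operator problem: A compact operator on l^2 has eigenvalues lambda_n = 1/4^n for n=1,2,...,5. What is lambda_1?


The eigenvalue formula gives lambda_1 = 1/4^1
= 1/4
= 0.2500

0.2500


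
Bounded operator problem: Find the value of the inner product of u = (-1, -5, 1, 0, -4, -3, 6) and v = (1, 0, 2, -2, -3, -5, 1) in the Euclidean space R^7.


Computing the standard inner product <u, v> = sum u_i * v_i
= -1*1 + -5*0 + 1*2 + 0*-2 + -4*-3 + -3*-5 + 6*1
= -1 + 0 + 2 + 0 + 12 + 15 + 6
= 34

34


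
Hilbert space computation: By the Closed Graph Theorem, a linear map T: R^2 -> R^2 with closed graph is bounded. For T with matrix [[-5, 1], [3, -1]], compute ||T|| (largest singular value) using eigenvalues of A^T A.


A^T A = [[34, -8], [-8, 2]]
trace(A^T A) = 36, det(A^T A) = 4
discriminant = 36^2 - 4*4 = 1280
Largest eigenvalue of A^T A = (trace + sqrt(disc))/2 = 35.8885
||T|| = sqrt(35.8885) = 5.9907

5.9907


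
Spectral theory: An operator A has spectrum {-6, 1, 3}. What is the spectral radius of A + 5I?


Spectrum of A + 5I = {-1, 6, 8}
Spectral radius = max |lambda| over the shifted spectrum
= max(1, 6, 8) = 8

8


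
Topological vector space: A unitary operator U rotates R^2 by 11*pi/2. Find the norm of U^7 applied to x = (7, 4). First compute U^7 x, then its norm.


U is a rotation by theta = 11*pi/2
U^7 = rotation by 7*theta = 77*pi/2 = 1*pi/2 (mod 2*pi)
cos(1*pi/2) = 0.0000, sin(1*pi/2) = 1.0000
U^7 x = (0.0000 * 7 - 1.0000 * 4, 1.0000 * 7 + 0.0000 * 4)
= (-4.0000, 7.0000)
||U^7 x|| = sqrt((-4.0000)^2 + 7.0000^2) = sqrt(65.0000) = 8.0623

8.0623


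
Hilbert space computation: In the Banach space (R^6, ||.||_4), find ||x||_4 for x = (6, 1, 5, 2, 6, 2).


The l^4 norm = (sum |x_i|^4)^(1/4)
Sum of 4th powers = 1296 + 1 + 625 + 16 + 1296 + 16 = 3250
||x||_4 = (3250)^(1/4) = 7.5504

7.5504


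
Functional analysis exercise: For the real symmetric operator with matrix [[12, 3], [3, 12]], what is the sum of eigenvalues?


For a self-adjoint (symmetric) matrix, the eigenvalues are real.
The sum of eigenvalues equals the trace of the matrix.
trace = 12 + 12 = 24

24


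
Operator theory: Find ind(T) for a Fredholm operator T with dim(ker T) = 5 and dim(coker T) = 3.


The Fredholm index is defined as ind(T) = dim(ker T) - dim(coker T)
= 5 - 3
= 2

2


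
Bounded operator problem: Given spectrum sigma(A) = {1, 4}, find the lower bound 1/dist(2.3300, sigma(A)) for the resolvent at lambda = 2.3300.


dist(2.3300, {1, 4}) = min(|2.3300 - 1|, |2.3300 - 4|)
= min(1.3300, 1.6700) = 1.3300
Resolvent bound = 1/1.3300 = 0.7519

0.7519


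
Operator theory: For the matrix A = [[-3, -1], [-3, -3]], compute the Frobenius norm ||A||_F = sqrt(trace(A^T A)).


||A||_F^2 = sum a_ij^2
= (-3)^2 + (-1)^2 + (-3)^2 + (-3)^2
= 9 + 1 + 9 + 9 = 28
||A||_F = sqrt(28) = 5.2915

5.2915


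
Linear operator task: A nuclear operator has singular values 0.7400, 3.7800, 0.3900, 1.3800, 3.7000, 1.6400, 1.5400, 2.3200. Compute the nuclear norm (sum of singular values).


The nuclear norm is the sum of all singular values.
||T||_1 = 0.7400 + 3.7800 + 0.3900 + 1.3800 + 3.7000 + 1.6400 + 1.5400 + 2.3200
= 15.4900

15.4900


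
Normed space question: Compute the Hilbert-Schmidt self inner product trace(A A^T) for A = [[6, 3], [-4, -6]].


trace(A * A^T) = sum of squares of all entries
= 6^2 + 3^2 + (-4)^2 + (-6)^2
= 36 + 9 + 16 + 36
= 97

97


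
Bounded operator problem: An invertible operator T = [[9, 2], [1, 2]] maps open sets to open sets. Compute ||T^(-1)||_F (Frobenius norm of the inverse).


det(T) = 9*2 - 2*1 = 16
T^(-1) = (1/16) * [[2, -2], [-1, 9]] = [[0.1250, -0.1250], [-0.0625, 0.5625]]
||T^(-1)||_F^2 = 0.1250^2 + (-0.1250)^2 + (-0.0625)^2 + 0.5625^2 = 0.3516
||T^(-1)||_F = sqrt(0.3516) = 0.5929

0.5929


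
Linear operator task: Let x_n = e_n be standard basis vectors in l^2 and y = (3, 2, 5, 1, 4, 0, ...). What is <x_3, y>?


x_3 = e_3 is the standard basis vector with 1 in position 3.
<x_3, y> = y_3 = 5
As n -> infinity, <x_n, y> -> 0, confirming weak convergence of (x_n) to 0.

5


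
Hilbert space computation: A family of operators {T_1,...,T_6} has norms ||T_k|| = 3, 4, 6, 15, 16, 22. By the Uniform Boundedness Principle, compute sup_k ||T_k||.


By the Uniform Boundedness Principle, the supremum of norms is finite.
sup_k ||T_k|| = max(3, 4, 6, 15, 16, 22) = 22

22


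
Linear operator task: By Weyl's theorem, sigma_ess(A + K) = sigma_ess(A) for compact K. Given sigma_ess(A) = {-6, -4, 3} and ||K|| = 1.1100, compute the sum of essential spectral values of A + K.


By Weyl's theorem, the essential spectrum is invariant under compact perturbations.
sigma_ess(A + K) = sigma_ess(A) = {-6, -4, 3}
Sum = -6 + -4 + 3 = -7

-7


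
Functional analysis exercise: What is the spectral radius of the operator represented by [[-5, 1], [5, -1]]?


For a 2x2 matrix, eigenvalues satisfy lambda^2 - (trace)*lambda + det = 0
trace = -5 + -1 = -6
det = -5*-1 - 1*5 = 0
discriminant = (-6)^2 - 4*(0) = 36
spectral radius = max |eigenvalue| = 6.0000

6.0000


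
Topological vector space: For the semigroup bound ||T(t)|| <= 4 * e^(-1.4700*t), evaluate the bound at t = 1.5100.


||T(1.5100)|| <= 4 * exp(-1.4700 * 1.5100)
= 4 * exp(-2.2197)
= 4 * 0.1086
= 0.4346

0.4346


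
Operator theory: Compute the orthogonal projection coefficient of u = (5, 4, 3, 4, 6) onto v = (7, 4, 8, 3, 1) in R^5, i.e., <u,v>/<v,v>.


Computing <u,v> = 5*7 + 4*4 + 3*8 + 4*3 + 6*1 = 93
Computing <v,v> = 7^2 + 4^2 + 8^2 + 3^2 + 1^2 = 139
Projection coefficient = 93/139 = 0.6691

0.6691


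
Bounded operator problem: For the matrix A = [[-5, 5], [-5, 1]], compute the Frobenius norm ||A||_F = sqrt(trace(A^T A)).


||A||_F^2 = sum a_ij^2
= (-5)^2 + 5^2 + (-5)^2 + 1^2
= 25 + 25 + 25 + 1 = 76
||A||_F = sqrt(76) = 8.7178

8.7178


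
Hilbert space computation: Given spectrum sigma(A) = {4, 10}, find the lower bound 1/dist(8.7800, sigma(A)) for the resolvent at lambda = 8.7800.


dist(8.7800, {4, 10}) = min(|8.7800 - 4|, |8.7800 - 10|)
= min(4.7800, 1.2200) = 1.2200
Resolvent bound = 1/1.2200 = 0.8197

0.8197


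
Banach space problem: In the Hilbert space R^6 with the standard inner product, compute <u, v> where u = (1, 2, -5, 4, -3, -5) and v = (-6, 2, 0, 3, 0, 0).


Computing the standard inner product <u, v> = sum u_i * v_i
= 1*-6 + 2*2 + -5*0 + 4*3 + -3*0 + -5*0
= -6 + 4 + 0 + 12 + 0 + 0
= 10

10


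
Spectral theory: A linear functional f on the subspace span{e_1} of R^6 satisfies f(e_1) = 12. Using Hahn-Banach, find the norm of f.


The norm of f is given by ||f|| = sup_{||x||=1} |f(x)|.
On span{e_1}, ||e_1|| = 1, so ||f|| = |f(e_1)| / ||e_1||
= |12| / 1 = 12.0000

12.0000


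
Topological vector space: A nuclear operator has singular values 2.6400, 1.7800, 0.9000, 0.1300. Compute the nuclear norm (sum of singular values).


The nuclear norm is the sum of all singular values.
||T||_1 = 2.6400 + 1.7800 + 0.9000 + 0.1300
= 5.4500

5.4500


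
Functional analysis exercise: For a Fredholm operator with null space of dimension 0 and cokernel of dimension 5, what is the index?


The Fredholm index is defined as ind(T) = dim(ker T) - dim(coker T)
= 0 - 5
= -5

-5


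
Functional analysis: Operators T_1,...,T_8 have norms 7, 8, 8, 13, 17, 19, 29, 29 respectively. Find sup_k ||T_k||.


By the Uniform Boundedness Principle, the supremum of norms is finite.
sup_k ||T_k|| = max(7, 8, 8, 13, 17, 19, 29, 29) = 29

29


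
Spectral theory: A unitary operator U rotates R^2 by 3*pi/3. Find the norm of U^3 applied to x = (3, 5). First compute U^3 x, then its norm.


U is a rotation by theta = 3*pi/3
U^3 = rotation by 3*theta = 9*pi/3 = 3*pi/3 (mod 2*pi)
cos(3*pi/3) = -1.0000, sin(3*pi/3) = 0.0000
U^3 x = (-1.0000 * 3 - 0.0000 * 5, 0.0000 * 3 + -1.0000 * 5)
= (-3.0000, -5.0000)
||U^3 x|| = sqrt((-3.0000)^2 + (-5.0000)^2) = sqrt(34.0000) = 5.8310

5.8310
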